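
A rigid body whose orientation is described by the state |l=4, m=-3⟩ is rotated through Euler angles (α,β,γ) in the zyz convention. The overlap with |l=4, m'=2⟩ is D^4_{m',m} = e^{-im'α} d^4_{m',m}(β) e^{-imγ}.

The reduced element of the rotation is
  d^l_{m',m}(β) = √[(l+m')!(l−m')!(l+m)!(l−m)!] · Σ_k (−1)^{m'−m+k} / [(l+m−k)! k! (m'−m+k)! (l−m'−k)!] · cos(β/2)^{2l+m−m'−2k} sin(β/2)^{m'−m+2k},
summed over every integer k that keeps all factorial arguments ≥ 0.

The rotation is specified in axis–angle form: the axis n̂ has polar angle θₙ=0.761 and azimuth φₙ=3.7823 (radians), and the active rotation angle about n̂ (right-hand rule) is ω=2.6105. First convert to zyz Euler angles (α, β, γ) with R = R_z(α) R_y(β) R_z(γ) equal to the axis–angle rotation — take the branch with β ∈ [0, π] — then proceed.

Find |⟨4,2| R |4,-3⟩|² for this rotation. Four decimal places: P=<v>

Axis–angle → zyz. n̂ = (sinθₙcosφₙ, sinθₙsinφₙ, cosθₙ) = (-0.552871, -0.412245, +0.724147), ω = 2.6105.
R = I cosω + sinω [n̂]ₓ + (1−cosω) n̂n̂ᵀ gives
  R = [-0.293027, +0.057678, -0.954363; +0.791204, -0.545772, -0.275915; -0.536779, -0.835946, +0.114290]
β = atan2(√(R₁₃²+R₂₃²), R₃₃) = 1.456256; α = atan2(R₂₃, R₁₃) mod 2π = 3.423028; γ = atan2(R₃₂, −R₃₁) mod 2π = 5.283206
First d^4_{2,-3}(β=1.4563), then the phase factors e^{-i(2)α} and e^{-i(-3)γ}:
With c≡cos(β/2)=0.746422 and s≡sin(β/2)=0.665473, N=[720·2·1·5040]^{1/2}=2693.993318
The bounds max(0,m−m')=0 and min(l+m,l−m')=1 give 2 terms
  k=0: (−1)^5·2693.9933/(240)·0.7464^3·0.6655^5 = -0.609244
  k=1: (−1)^6·2693.9933/(720)·0.7464^1·0.6655^7 = +0.161422
d^4_{2,-3}(1.4563) = -0.609244 +0.161422 = -0.447822
|D^4_{2,-3}|² = |d^4_{2,-3}(β)|² = (-0.447822)² = 0.200544 (the z-rotation phases have unit modulus)

P=0.2005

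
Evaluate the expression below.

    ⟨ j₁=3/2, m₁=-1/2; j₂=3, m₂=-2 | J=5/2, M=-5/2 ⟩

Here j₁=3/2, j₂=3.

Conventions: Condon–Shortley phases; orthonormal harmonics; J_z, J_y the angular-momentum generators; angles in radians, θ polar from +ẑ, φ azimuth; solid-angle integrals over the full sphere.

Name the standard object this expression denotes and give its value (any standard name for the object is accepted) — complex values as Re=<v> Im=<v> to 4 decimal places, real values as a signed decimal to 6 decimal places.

Clebsch–Gordan coefficient, −√(5/14) ≈ -0.597614

This is a Clebsch–Gordan (vector-coupling) coefficient.
√[6·2!1!4!/8! · 1!2!1!5!0!5!] = √(1440/7)
  +(−1)^1/∏(1,1,1,0,0,4)! = -1/24  (running -1/24)
⟨..|..⟩ = √(1440/7)·(-1/24) = -0.597614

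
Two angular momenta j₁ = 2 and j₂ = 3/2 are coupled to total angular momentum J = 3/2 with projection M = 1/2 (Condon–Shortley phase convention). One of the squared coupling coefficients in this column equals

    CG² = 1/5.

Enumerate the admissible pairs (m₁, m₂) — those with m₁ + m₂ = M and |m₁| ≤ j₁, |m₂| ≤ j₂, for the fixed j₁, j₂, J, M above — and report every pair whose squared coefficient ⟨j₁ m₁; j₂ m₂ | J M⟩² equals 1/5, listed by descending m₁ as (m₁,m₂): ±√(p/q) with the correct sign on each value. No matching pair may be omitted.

Admissible pairs with m₁+m₂ = M = 1/2: (-1,3/2), (0,1/2), (1,-1/2), (2,-3/2)
  (m₁,m₂)=(2,-3/2): CG² = 2/5, CG = +√(2/5)
  (m₁,m₂)=(1,-1/2): CG² = 0/1, CG = 0
  (m₁,m₂)=(0,1/2): CG² = 1/5, CG = −√(1/5)   ← matches the target
  (m₁,m₂)=(-1,3/2): CG² = 2/5, CG = +√(2/5)
Pairs with CG² = 1/5: (0,1/2): −√(1/5)

(0,1/2): −√(1/5)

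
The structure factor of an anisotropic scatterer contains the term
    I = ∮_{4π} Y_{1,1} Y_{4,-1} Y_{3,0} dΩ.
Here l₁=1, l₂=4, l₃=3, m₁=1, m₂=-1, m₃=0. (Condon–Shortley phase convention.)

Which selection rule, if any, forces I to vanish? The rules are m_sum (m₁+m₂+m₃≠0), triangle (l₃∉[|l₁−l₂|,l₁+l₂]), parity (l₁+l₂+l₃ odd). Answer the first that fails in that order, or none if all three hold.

Σmᵢ = 0  ✓
l₃∈[|l₁−l₂|,l₁+l₂]=[3,5], have l₃=3  ✓
Σlᵢ = 8 ⇒ even  ✓

none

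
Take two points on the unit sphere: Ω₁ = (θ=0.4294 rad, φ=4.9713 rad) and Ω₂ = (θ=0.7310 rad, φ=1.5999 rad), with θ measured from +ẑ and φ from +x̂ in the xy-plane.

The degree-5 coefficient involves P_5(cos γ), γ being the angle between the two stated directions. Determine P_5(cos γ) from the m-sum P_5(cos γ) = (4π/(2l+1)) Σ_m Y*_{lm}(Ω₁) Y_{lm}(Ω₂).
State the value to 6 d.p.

0.262155

Term-by-term m-sum for l=5 (normalisation 4π/11 = 1.142397):
  term(m=-5) = (-0.000146, -0.000326)   from Y*(Ω₁)=(0.005585, -0.001583), Y(Ω₂)=(-0.008926, -0.060905)
  term(m=-4) = (0.005278, 0.006920)   from Y*(Ω₁)=(0.020445, 0.034485), Y(Ω₂)=(0.215608, -0.025214)
  term(m=-3) = (-0.050933, -0.041987)   from Y*(Ω₁)=(-0.112689, 0.114659), Y(Ω₂)=(0.035803, 0.409023)
  term(m=-2) = (0.132065, 0.065368)   from Y*(Ω₁)=(-0.343464, -0.195662), Y(Ω₂)=(-0.372156, 0.021687)
  term(m=-1) = (0.032309, 0.007558)   from Y*(Ω₁)=(0.128969, -0.486939), Y(Ω₂)=(0.001917, 0.065844)
  term(m=+0) = (-0.007668, 0.000000)   from Y*(Ω₁)=(0.019816, -0.000000), Y(Ω₂)=(-0.386971, 0.000000)
  term(m=+1) = (0.032309, -0.007558)   from Y*(Ω₁)=(-0.128969, -0.486939), Y(Ω₂)=(-0.001917, 0.065844)
  term(m=+2) = (0.132065, -0.065368)   from Y*(Ω₁)=(-0.343464, 0.195662), Y(Ω₂)=(-0.372156, -0.021687)
  term(m=+3) = (-0.050933, 0.041987)   from Y*(Ω₁)=(0.112689, 0.114659), Y(Ω₂)=(-0.035803, 0.409023)
  term(m=+4) = (0.005278, -0.006920)   from Y*(Ω₁)=(0.020445, -0.034485), Y(Ω₂)=(0.215608, 0.025214)
  term(m=+5) = (-0.000146, 0.000326)   from Y*(Ω₁)=(-0.005585, -0.001583), Y(Ω₂)=(0.008926, -0.060905)
Total Σ_m = (0.229478, -0.000000). Multiply by 1.142397: (0.262155, -0.000000). P_5(cos γ) = 0.262155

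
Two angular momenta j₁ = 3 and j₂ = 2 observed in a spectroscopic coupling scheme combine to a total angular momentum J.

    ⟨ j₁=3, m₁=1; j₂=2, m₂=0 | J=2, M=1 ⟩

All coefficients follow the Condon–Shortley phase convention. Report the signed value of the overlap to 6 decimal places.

j₁+j₂−J=3  J+j₁−j₂=3  J−j₁+j₂=1  j₁+j₂+J+1=8
(j₁±m₁, j₂±m₂, J±M) = (4,2,2,2,3,1)
P² = 36/7
sum k=1..2:
  [1] −1/4 = -1/4
  [2] +1/12 = 1/12
S = -1/6
C² = P²·S² = 1/7 ; C = -0.377964

−√(1/7) ≈ -0.377964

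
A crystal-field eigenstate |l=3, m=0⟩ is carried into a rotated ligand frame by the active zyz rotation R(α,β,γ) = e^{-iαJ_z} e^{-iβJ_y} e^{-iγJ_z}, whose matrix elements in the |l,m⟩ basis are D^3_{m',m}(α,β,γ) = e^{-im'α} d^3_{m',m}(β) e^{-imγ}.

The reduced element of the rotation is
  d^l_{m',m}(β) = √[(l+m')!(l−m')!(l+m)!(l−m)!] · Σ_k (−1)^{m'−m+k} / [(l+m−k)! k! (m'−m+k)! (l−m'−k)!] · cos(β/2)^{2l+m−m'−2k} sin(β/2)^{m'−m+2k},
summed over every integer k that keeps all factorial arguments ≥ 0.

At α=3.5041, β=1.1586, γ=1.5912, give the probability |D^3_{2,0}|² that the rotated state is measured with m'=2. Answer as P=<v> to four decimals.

P=0.2121

D^3_{2,0}(3.5041,1.1586,1.5912) = e^{-i·2·3.5041}·d^3_{2,0}(1.1586)·e^{-i·0·1.5912}. Compute d first:
With c≡cos(β/2)=0.836846 and s≡sin(β/2)=0.547438, N=[120·1·6·6]^{1/2}=65.726707
The bounds max(0,m−m')=0 and min(l+m,l−m')=1 give 2 terms
  k=0: (−1)^2·65.7267/(12)·0.8368^4·0.5474^2 = +0.805032
  k=1: (−1)^3·65.7267/(12)·0.8368^2·0.5474^4 = -0.344503
d^3_{2,0}(1.1586) = +0.805032 -0.344503 = +0.460530
|D^3_{2,0}|² = |d^3_{2,0}(β)|² = (+0.460530)² = 0.212088 (the z-rotation phases have unit modulus)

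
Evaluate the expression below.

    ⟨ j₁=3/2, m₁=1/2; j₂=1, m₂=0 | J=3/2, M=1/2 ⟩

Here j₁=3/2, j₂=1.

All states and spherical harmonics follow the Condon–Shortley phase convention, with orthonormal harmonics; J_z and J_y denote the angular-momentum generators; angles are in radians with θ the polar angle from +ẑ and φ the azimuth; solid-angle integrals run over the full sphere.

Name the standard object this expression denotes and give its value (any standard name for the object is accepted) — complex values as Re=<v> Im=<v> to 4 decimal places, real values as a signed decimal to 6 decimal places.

Clebsch–Gordan coefficient, +√(1/15) ≈ +0.258199

This is a Clebsch–Gordan (vector-coupling) coefficient.
triangle: 1!*2!*1!/5! = 2/120
(j±m)!: 2!*1!*1!*1!*2!*1! = 4
prefactor² = (2J+1)*Δ*N² = 4/15
  k=0: +1/(0!*1!*1!*1!*1!*0!) = 1
  k=1: −1/(1!*0!*0!*0!*2!*1!) = -1/2
Σ = 1/2  ⇒  CG² = 4/15*(1/2)² = 1/15
CG = +√(1/15) = +0.258199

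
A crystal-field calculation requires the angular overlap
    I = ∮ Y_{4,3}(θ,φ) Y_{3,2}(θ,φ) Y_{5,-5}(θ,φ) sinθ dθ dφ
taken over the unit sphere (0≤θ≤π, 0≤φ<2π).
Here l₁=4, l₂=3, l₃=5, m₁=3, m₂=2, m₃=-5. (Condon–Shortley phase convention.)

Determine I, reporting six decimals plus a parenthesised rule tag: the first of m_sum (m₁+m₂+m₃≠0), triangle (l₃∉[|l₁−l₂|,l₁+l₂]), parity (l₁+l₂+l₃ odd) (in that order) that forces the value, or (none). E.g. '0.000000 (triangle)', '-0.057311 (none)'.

Checks pass: Σm=0; 12 even; l₃=5∈[1,7].
(2·4+1)(2·3+1)(2·5+1) = 693
Δ: 2! 6! 4! / 13! → 1/180180
sum: t=0:+1/576 t=1:−1/144 t=2:+1/576 = -1/288
3j²(4 3 5; 0 0 0) = Δ·Π!·Σ² = 20/1001  (sign +1)
sum: t=1:−1/17280 = -1/17280
3j²(4 3 5; 3 2 -5) = Δ·Π!·Σ² = 35/858  (sign -1)
combine: 4πI² = 693·20/1001·35/858 = 1050/1859
take √, sign -1: I = -0.21200691
No selection rule forces the value: the integral is nonzero (none).

-0.212007 (none)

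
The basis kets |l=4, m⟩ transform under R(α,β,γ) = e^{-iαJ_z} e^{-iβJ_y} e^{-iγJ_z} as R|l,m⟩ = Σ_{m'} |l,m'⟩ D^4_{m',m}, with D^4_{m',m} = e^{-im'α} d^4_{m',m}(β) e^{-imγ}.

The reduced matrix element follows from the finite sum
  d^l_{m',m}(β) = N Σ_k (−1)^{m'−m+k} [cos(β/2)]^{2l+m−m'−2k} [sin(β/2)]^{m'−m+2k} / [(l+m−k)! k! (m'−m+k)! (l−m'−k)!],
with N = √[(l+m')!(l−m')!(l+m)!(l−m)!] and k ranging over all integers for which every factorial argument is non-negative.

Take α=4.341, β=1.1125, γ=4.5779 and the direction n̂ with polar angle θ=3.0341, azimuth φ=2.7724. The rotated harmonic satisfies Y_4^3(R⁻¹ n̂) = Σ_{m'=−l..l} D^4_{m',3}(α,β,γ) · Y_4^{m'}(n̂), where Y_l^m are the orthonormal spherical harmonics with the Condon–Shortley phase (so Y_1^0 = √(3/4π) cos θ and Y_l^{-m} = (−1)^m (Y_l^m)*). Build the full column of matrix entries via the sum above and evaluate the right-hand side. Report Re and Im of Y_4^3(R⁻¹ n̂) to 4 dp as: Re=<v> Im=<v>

Re=0.0176 Im=-0.3983

Need the full column D^4_{m',3} for m'=−4..4 at α=4.3410, β=1.1125, γ=4.5779.
cos(β/2)=0.849241, sin(β/2)=0.528005
d^4_{-4,3}: single k=7 term ⇒ +0.027482;  D = -0.024265-0.012902i
d^4_{-3,3}: k∈[6..7] ⇒ +0.109393 -0.006041 = +0.103352;  D = +0.078331-0.067423i
d^4_{-2,3}: k∈[5..6] ⇒ +0.282143 -0.036355 = +0.245788;  D = +0.081808+0.231774i
d^4_{-1,3}: k∈[4..5] ⇒ +0.534806 -0.124040 = +0.410766;  D = -0.410554-0.013174i
d^4_{0,3}: k∈[3..4] ⇒ +0.769367 -0.297405 = +0.471962;  D = +0.185297-0.434066i
d^4_{1,3}: k∈[2..3] ⇒ +0.830105 -0.534806 = +0.295299;  D = +0.210997+0.206595i
d^4_{2,3}: k∈[1..2] ⇒ +0.629389 -0.729886 = -0.100497;  D = +0.091575-0.041396i
d^4_{3,3}: k∈[0..1] ⇒ +0.270550 -0.732083 = -0.461533;  D = +0.024525+0.460881i
d^4_{4,3}: single k=0 term ⇒ -0.475774;  D = -0.451886-0.148861i
Y_4^{m'}(θ=3.0341,φ=2.7724) and Σ D·Y over m':
  (-0.0243-0.0129i)·(+0.0000+0.0001i)  (+0.0783-0.0674i)·(+0.0007+0.0014i)  (+0.0818+0.2318i)·(+0.0169+0.0153i)  (-0.4106-0.0132i)·(+0.1845+0.0714i)  (+0.1853-0.4341i)·(+0.7981+0.0000i)  (+0.2110+0.2066i)·(-0.1845+0.0714i)  (+0.0916-0.0414i)·(+0.0169-0.0153i)  (+0.0245+0.4609i)·(-0.0007+0.0014i)  (-0.4519-0.1489i)·(+0.0000-0.0001i)
Y_4^3(R⁻¹ n̂) = +0.017642-0.398335i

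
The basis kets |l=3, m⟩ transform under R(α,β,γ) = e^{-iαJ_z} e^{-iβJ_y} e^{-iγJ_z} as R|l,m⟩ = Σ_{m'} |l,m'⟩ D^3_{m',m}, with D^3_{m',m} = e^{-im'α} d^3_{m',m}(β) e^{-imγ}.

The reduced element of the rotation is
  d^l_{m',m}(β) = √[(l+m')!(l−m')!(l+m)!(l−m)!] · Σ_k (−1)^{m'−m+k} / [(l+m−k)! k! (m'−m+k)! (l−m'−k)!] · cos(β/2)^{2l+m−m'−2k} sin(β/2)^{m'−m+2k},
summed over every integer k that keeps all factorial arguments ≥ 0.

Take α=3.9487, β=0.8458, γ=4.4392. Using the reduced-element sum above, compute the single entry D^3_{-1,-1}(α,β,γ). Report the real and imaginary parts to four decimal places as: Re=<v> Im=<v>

Re=0.1095 Im=-0.1852

First d^3_{-1,-1}(β=0.8458), then the phase factors e^{-i(-1)α} and e^{-i(-1)γ}:
With c≡cos(β/2)=0.911903 and s≡sin(β/2)=0.410407, N=[2·24·2·24]^{1/2}=48.000000
Admissible k: 0..2 (factorial args all ≥0)
  k=0: (−1)^0·48.0000/(48)·0.9119^6·0.4104^0 = +0.575030
  k=1: (−1)^1·48.0000/(6)·0.9119^4·0.4104^2 = -0.931778
  k=2: (−1)^2·48.0000/(8)·0.9119^2·0.4104^4 = +0.141549
d^3_{-1,-1}(0.8458) = +0.575030 -0.931778 +0.141549 = -0.215199
D = (-0.691591-0.722290i)·(-0.215199)·(-0.269804-0.962915i) = +0.109517-0.185248i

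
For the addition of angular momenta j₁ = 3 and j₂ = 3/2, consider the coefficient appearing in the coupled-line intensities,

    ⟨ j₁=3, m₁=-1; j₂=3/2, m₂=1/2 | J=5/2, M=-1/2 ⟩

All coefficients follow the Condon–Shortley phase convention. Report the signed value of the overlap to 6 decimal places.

j₁+j₂−J=2  J+j₁−j₂=4  J−j₁+j₂=1  j₁+j₂+J+1=8
(j₁±m₁, j₂±m₂, J±M) = (2,4,2,1,2,3)
P² = 288/35
sum k=1..2:
  [1] −1/6 = -1/6
  [2] +1/8 = 1/8
S = -1/24
C² = P²·S² = 1/70 ; C = -0.119523

−√(1/70) ≈ -0.119523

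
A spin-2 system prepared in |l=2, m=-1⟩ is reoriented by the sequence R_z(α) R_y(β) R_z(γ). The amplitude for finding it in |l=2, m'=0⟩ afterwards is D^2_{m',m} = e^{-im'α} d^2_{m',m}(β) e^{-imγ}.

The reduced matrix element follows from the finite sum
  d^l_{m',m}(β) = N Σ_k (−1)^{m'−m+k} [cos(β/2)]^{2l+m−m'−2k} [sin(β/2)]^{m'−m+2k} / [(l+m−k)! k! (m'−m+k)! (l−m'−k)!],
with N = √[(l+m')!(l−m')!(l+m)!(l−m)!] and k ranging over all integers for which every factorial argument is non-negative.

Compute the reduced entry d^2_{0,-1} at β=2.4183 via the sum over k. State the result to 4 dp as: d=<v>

d=0.6077

d^2_{0,-1}(β=2.4183) via the finite sum:
c=cos(2.418300/2)=0.353815, s=sin(2.418300/2)=0.935316; N=√[2·2·1·6]=4.898979
Admissible k: 0..1 (factorial args all ≥0)
  k=0: (−1)^1·4.8990/(2)·0.3538^3·0.9353^1 = -0.101475
  k=1: (−1)^2·4.8990/(2)·0.3538^1·0.9353^3 = +0.709130
d^2_{0,-1}(2.4183) = -0.101475 +0.709130 = +0.607655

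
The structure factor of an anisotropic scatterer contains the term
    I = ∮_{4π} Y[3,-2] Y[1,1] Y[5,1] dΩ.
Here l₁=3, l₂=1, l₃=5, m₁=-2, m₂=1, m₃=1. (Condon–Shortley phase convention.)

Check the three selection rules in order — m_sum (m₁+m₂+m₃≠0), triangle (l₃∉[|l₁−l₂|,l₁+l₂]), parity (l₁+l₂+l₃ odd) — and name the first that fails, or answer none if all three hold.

triangle

azimuthal sum: -2 + 1 + 1 = 0  ✓
l₃ must lie in [2,4]; have l₃=5  ✗
L = 3 + 1 + 5 = 9 (odd)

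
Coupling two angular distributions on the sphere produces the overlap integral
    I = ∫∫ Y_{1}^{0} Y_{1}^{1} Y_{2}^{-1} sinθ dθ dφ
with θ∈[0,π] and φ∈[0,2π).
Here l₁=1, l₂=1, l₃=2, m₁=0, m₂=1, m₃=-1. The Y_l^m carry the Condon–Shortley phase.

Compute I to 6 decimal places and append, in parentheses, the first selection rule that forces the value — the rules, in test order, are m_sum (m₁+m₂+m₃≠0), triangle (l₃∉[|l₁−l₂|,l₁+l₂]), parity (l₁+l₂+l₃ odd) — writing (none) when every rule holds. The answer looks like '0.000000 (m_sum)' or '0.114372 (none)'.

-0.218510 (none)

Rules hold: Σm=0, L=4 even, 0≤2≤2.
N = 3·3·5 = 45
Δ = 0!·2!·2!/5! = 1/30
Racah Σ t=0..0: t=0:+1/1 = 1/1
⇒ 3j(1 1 2; 0 0 0)² = 2/15, sgn +1
Racah Σ t=0..0: t=0:+1/2 = 1/2
⇒ 3j(1 1 2; 0 1 -1)² = 1/10, sgn -1
4πI² = N·(3j₀)²·(3jₘ)² = 3/5
I = -1·√(0.6/4π) = -0.21850969
No selection rule forces the value: the integral is nonzero (none).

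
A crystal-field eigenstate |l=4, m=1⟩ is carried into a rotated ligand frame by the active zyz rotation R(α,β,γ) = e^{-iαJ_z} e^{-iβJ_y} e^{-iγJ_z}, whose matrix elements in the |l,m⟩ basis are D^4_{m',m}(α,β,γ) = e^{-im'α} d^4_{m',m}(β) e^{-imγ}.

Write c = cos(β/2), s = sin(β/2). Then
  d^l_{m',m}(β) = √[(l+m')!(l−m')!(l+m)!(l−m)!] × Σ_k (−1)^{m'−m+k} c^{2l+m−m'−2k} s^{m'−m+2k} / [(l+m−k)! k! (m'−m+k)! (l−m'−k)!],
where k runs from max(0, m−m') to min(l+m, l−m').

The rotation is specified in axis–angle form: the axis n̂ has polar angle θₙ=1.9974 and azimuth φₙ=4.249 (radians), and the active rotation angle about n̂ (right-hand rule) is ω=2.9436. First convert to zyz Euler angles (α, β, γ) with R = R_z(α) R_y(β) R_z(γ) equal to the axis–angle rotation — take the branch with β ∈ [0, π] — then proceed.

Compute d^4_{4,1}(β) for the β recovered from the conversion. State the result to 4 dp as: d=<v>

d=-0.0757

Axis–angle → zyz. n̂ = (sinθₙcosφₙ, sinθₙsinφₙ, cosθₙ) = (-0.406922, -0.814371, -0.413781), ω = 2.9436.
R = I cosω + sinω [n̂]ₓ + (1−cosω) n̂n̂ᵀ gives
  R = [-0.652527, +0.737688, +0.173276; +0.574905, +0.332979, +0.747402; +0.493652, +0.587317, -0.641378]
β = atan2(√(R₁₃²+R₂₃²), R₃₃) = 2.267090; α = atan2(R₂₃, R₁₃) mod 2π = 1.342983; γ = atan2(R₃₂, −R₃₁) mod 2π = 2.269761
d^4_{4,1}(β=2.2671) via the finite sum:
c=cos(2.267090/2)=0.423451, s=sin(2.267090/2)=0.905919; N=√[40320·1·120·6]=5387.986637
The bounds max(0,m−m')=0 and min(l+m,l−m')=0 give 1 term
  k=0: (−1)^3·5387.9866/(720)·0.4235^5·0.9059^3 = -0.075749
d^4_{4,1}(2.2671) = -0.075749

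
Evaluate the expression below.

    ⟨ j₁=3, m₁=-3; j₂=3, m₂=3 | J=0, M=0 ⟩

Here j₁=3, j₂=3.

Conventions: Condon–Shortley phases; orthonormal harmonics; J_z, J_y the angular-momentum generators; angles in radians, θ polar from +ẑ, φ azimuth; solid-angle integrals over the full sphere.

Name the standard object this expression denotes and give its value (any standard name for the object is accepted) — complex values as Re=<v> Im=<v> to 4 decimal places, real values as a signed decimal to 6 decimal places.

Clebsch–Gordan coefficient, +√(1/7) ≈ +0.377964

This is a Clebsch–Gordan (vector-coupling) coefficient.
triangle: 6!·0!·0!/7! = 720/5040
(j±m)!: 0!·6!·6!·0!·0!·0! = 518400
prefactor² = (2J+1)·Δ·N² = 518400/7
  k=6: +1/(6!·0!·0!·0!·0!·0!) = 1/720
Σ = 1/720  ⇒  CG² = 518400/7·(1/720)² = 1/7
CG = +√(1/7) = +0.377964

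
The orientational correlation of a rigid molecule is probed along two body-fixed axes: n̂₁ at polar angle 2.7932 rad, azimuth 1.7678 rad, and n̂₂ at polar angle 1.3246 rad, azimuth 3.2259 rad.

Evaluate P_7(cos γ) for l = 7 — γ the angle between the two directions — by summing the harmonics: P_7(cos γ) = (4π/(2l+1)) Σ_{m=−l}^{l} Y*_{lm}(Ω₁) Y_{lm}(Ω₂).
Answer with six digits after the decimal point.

Term-by-term m-sum for l=7 (normalisation 4π/15 = 0.837758):
  term(m=-7) = (-0.000077, 0.000077)   from Y*(Ω₁)=(0.000265, -0.000052), Y(Ω₂)=(-0.335314, 0.224585)
  term(m=-6) = (0.000824, 0.000661)   from Y*(Ω₁)=(0.001055, 0.002576), Y(Ω₂)=(0.331943, -0.183868)
  term(m=-5) = (-0.000683, 0.001082)   from Y*(Ω₁)=(-0.014865, 0.009863), Y(Ω₂)=(0.065451, -0.029349)
  term(m=-4) = (0.025225, 0.012209)   from Y*(Ω₁)=(-0.056064, -0.056359), Y(Ω₂)=(-0.332670, 0.116641)
  term(m=-3) = (0.003449, -0.009810)   from Y*(Ω₁)=(0.138091, -0.205793), Y(Ω₂)=(0.040623, -0.010499)
  term(m=-2) = (0.158190, 0.036271)   from Y*(Ω₁)=(0.465761, 0.193639), Y(Ω₂)=(0.317189, -0.053995)
  term(m=-1) = (0.004911, -0.043390)   from Y*(Ω₁)=(-0.101286, 0.507462), Y(Ω₂)=(-0.084086, 0.007106)
  term(m=+0) = (-0.035542, 0.000000)   from Y*(Ω₁)=(0.114547, -0.000000), Y(Ω₂)=(-0.310286, 0.000000)
  term(m=+1) = (0.004911, 0.043390)   from Y*(Ω₁)=(0.101286, 0.507462), Y(Ω₂)=(0.084086, 0.007106)
  term(m=+2) = (0.158190, -0.036271)   from Y*(Ω₁)=(0.465761, -0.193639), Y(Ω₂)=(0.317189, 0.053995)
  term(m=+3) = (0.003449, 0.009810)   from Y*(Ω₁)=(-0.138091, -0.205793), Y(Ω₂)=(-0.040623, -0.010499)
  term(m=+4) = (0.025225, -0.012209)   from Y*(Ω₁)=(-0.056064, 0.056359), Y(Ω₂)=(-0.332670, -0.116641)
  term(m=+5) = (-0.000683, -0.001082)   from Y*(Ω₁)=(0.014865, 0.009863), Y(Ω₂)=(-0.065451, -0.029349)
  term(m=+6) = (0.000824, -0.000661)   from Y*(Ω₁)=(0.001055, -0.002576), Y(Ω₂)=(0.331943, 0.183868)
  term(m=+7) = (-0.000077, -0.000077)   from Y*(Ω₁)=(-0.000265, -0.000052), Y(Ω₂)=(0.335314, 0.224585)
Accumulated sum (0.348132, -0.000000); after 4π/(2l+1) scaling, (0.291650, -0.000000) ⇒ P_7 = 0.291650

0.291650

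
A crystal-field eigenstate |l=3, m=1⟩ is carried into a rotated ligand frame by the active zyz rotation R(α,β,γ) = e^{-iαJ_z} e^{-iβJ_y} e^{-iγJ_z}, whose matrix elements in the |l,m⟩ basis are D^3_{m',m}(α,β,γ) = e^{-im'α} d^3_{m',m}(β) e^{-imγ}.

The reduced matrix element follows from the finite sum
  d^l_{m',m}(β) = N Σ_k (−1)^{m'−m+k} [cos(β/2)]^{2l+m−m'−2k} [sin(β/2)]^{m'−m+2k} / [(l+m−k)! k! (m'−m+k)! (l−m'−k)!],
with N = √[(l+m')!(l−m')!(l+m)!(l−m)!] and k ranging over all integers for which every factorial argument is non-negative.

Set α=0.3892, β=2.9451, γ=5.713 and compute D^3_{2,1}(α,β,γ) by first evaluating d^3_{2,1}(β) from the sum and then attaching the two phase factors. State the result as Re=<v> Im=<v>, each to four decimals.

Re=0.0057 Im=-0.0012

First d^3_{2,1}(β=2.9451), then the phase factors e^{-i(2)α} and e^{-i(1)γ}:
c=cos(2.945100/2)=0.098088, s=sin(2.945100/2)=0.995178; N=√[120·1·24·2]=75.894664
k: max(0,(1)−(2))=0 … min(3+(1),3−(2))=1
  k=0: (−1)^1·75.8947/(24)·0.0981^5·0.9952^1 = -0.000029
  k=1: (−1)^2·75.8947/(12)·0.0981^3·0.9952^3 = +0.005883
d^3_{2,1}(2.9451) = -0.000029 +0.005883 = +0.005854
Attach z-rotation phases: D = e^{-i(2)(0.3892)}·(+0.005854)·e^{-i(1)(5.7130)} = +0.005728-0.001210i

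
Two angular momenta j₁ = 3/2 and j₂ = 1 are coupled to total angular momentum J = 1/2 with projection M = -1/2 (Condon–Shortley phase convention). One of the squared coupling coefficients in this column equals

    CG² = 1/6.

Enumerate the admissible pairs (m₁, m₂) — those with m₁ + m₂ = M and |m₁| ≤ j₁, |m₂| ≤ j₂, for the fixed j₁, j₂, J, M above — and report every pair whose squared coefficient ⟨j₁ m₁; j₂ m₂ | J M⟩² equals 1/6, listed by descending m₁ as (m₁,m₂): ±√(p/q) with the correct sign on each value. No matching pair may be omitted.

(1/2,-1): +√(1/6)

Admissible pairs with m₁+m₂ = M = -1/2: (-3/2,1), (-1/2,0), (1/2,-1)
  (m₁,m₂)=(1/2,-1): CG² = 1/6, CG = +√(1/6)   ← matches the target
  (m₁,m₂)=(-1/2,0): CG² = 1/3, CG = −√(1/3)
  (m₁,m₂)=(-3/2,1): CG² = 1/2, CG = +√(1/2)
Pairs with CG² = 1/6: (1/2,-1): +√(1/6)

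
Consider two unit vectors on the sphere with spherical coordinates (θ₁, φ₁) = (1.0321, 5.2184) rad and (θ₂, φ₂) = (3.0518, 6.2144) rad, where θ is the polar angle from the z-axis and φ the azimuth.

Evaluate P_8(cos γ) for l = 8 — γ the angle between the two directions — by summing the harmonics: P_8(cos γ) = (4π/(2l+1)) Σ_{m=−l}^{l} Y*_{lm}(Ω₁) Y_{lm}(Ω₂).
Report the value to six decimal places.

-0.153116

Summing Y*_{l m}(θ₁,φ₁)·Y_{l m}(θ₂,φ₂) over m ∈ [−8, 8]; prefactor 4π/(2·8+1) = 0.739198:
  term(m=-8) = (-0.000000, -0.000000)   from Y*(Ω₁)=(-0.093656, -0.119609), Y(Ω₂)=(0.000000, 0.000000)
  term(m=-7) = (-0.000000, 0.000000)   from Y*(Ω₁)=(0.141588, -0.334435), Y(Ω₂)=(-0.000000, -0.000000)
  term(m=-6) = (0.000001, 0.000000)   from Y*(Ω₁)=(0.441384, -0.046751), Y(Ω₂)=(0.000002, 0.000001)
  term(m=-5) = (-0.000003, -0.000010)   from Y*(Ω₁)=(0.105785, 0.150860), Y(Ω₂)=(-0.000053, -0.000019)
  term(m=-4) = (0.000140, -0.000157)   from Y*(Ω₁)=(0.107803, -0.221330), Y(Ω₂)=(0.000825, 0.000233)
  term(m=-3) = (-0.003125, -0.000484)   from Y*(Ω₁)=(0.323042, -0.017061), Y(Ω₂)=(-0.009568, -0.002003)
  term(m=-2) = (-0.002984, -0.006660)   from Y*(Ω₁)=(-0.048743, -0.077958), Y(Ω₂)=(0.078624, 0.010885)
  term(m=-1) = (-0.076240, 0.117699)   from Y*(Ω₁)=(0.164982, -0.297729), Y(Ω₂)=(-0.411013, -0.028316)
  term(m=+0) = (-0.042718, -0.000000)   from Y*(Ω₁)=(-0.042706, -0.000000), Y(Ω₂)=(1.000279, 0.000000)
  term(m=+1) = (-0.076240, -0.117699)   from Y*(Ω₁)=(-0.164982, -0.297729), Y(Ω₂)=(0.411013, -0.028316)
  term(m=+2) = (-0.002984, 0.006660)   from Y*(Ω₁)=(-0.048743, 0.077958), Y(Ω₂)=(0.078624, -0.010885)
  term(m=+3) = (-0.003125, 0.000484)   from Y*(Ω₁)=(-0.323042, -0.017061), Y(Ω₂)=(0.009568, -0.002003)
  term(m=+4) = (0.000140, 0.000157)   from Y*(Ω₁)=(0.107803, 0.221330), Y(Ω₂)=(0.000825, -0.000233)
  term(m=+5) = (-0.000003, 0.000010)   from Y*(Ω₁)=(-0.105785, 0.150860), Y(Ω₂)=(0.000053, -0.000019)
  term(m=+6) = (0.000001, -0.000000)   from Y*(Ω₁)=(0.441384, 0.046751), Y(Ω₂)=(0.000002, -0.000001)
  term(m=+7) = (-0.000000, -0.000000)   from Y*(Ω₁)=(-0.141588, -0.334435), Y(Ω₂)=(0.000000, -0.000000)
  term(m=+8) = (-0.000000, 0.000000)   from Y*(Ω₁)=(-0.093656, 0.119609), Y(Ω₂)=(0.000000, -0.000000)
Accumulated sum (-0.207138, -0.000000); after 4π/(2l+1) scaling, (-0.153116, -0.000000) ⇒ P_8 = -0.153116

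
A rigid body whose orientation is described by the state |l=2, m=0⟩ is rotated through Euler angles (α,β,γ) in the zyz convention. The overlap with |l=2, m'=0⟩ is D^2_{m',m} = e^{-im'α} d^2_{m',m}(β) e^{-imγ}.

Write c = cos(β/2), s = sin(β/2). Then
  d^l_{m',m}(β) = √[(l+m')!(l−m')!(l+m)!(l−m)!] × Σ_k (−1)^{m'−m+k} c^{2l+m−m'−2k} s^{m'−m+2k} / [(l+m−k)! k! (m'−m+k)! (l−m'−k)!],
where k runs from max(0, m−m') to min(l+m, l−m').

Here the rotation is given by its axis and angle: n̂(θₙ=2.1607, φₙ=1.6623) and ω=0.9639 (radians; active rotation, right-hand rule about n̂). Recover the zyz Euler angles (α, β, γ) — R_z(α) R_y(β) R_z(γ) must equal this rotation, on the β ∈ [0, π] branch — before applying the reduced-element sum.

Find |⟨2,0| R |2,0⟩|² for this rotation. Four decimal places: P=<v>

P=0.0585

Axis–angle → zyz. n̂ = (sinθₙcosφₙ, sinθₙsinφₙ, cosθₙ) = (-0.075933, +0.827518, -0.556281), ω = 0.9639.
R = I cosω + sinω [n̂]ₓ + (1−cosω) n̂n̂ᵀ gives
  R = [+0.572798, +0.429942, +0.697891; -0.483941, +0.864559, -0.135422; -0.661592, -0.260168, +0.703284]
β = atan2(√(R₁₃²+R₂₃²), R₃₃) = 0.790789; α = atan2(R₂₃, R₁₃) mod 2π = 6.091522; γ = atan2(R₃₂, −R₃₁) mod 2π = 5.908515
D^2_{0,0}(6.0915,0.7908,5.9085) = e^{-i·0·6.0915}·d^2_{0,0}(0.7908)·e^{-i·0·5.9085}. Compute d first:
With c≡cos(β/2)=0.922845 and s≡sin(β/2)=0.385172, N=[2·2·2·2]^{1/2}=4.000000
Admissible k: 0..2 (factorial args all ≥0)
  k=0: (−1)^0·4.0000/(4)·0.9228^4·0.3852^0 = +0.725294
  k=1: (−1)^1·4.0000/(1)·0.9228^2·0.3852^2 = -0.505391
  k=2: (−1)^2·4.0000/(4)·0.9228^0·0.3852^4 = +0.022010
d^2_{0,0}(0.7908) = +0.725294 -0.505391 +0.022010 = +0.241913
|D^2_{0,0}|² = |d^2_{0,0}(β)|² = (+0.241913)² = 0.058522 (the z-rotation phases have unit modulus)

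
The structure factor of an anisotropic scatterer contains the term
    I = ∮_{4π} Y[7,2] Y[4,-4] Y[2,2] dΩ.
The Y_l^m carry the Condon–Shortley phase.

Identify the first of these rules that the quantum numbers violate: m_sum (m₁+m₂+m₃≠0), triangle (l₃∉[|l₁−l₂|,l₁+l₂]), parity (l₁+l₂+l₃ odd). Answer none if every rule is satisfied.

triangle

m₁+m₂+m₃ = 2 − 4 + 2 = 0  ✓
triangle: need |l₁−l₂| ≤ l₃ ≤ l₁+l₂ = [3,11]; l₃=2 is outside  ✗
parity: l₁+l₂+l₃ = 13 is odd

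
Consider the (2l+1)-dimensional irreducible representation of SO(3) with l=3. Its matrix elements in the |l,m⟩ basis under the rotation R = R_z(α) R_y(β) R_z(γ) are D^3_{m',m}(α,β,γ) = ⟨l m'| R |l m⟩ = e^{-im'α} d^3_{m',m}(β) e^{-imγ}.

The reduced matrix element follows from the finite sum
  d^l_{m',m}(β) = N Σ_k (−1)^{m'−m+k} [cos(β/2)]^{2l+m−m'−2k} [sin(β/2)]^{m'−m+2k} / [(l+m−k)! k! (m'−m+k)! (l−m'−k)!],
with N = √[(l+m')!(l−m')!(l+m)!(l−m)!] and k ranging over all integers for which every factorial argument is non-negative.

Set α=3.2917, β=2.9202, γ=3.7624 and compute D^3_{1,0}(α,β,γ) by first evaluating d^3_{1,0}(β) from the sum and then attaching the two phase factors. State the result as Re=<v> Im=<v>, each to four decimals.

First d^3_{1,0}(β=2.9202), then the phase factors e^{-i(1)α} and e^{-i(0)γ}:
c=cos(2.920200/2)=0.110470, s=sin(2.920200/2)=0.993879; N=√[24·2·6·6]=41.569219
k: max(0,(0)−(1))=0 … min(3+(0),3−(1))=2
  k=0: (−1)^1·41.5692/(12)·0.1105^5·0.9939^1 = -0.000057
  k=1: (−1)^2·41.5692/(4)·0.1105^3·0.9939^3 = +0.013755
  k=2: (−1)^3·41.5692/(12)·0.1105^1·0.9939^5 = -0.371112
d^3_{1,0}(2.9202) = -0.000057 +0.013755 -0.371112 = -0.357414
Attach z-rotation phases: D = e^{-i(1)(3.2917)}·(-0.357414)·e^{-i(0)(3.7624)} = +0.353395-0.053449i

Re=0.3534 Im=-0.0534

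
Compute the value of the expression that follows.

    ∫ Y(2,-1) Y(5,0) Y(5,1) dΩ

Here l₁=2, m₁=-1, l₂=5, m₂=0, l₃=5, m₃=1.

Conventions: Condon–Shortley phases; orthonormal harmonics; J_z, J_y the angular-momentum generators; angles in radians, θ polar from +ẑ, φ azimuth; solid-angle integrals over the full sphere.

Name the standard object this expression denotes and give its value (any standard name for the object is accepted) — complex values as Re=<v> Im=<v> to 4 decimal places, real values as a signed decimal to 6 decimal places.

Gaunt coefficient, -0.036166

This is a Gaunt coefficient — the integral of a triple product of spherical harmonics over the sphere.
m-sum 0 ✓  L=12 even ✓  3≤5≤7 ✓
Π(2lᵢ+1) = 5×11×11 = 605
triangle coeff Δ(2,5,5) = 1/38610
Σ_t [0,2]: t=0:+1/2880 t=1:−1/576 t=2:+1/2880 = -1/960
(3j)²=10/429 [(2 5 5; 0 0 0)], sign=+1
Σ_t [1,2]: t=1:−1/1152 t=2:+1/1440 = -1/5760
(3j)²=1/858 [(2 5 5; -1 0 1)], sign=-1
⇒ 4πI² = 25/1521
I = (-1)√(25/1521/(4π)) = -0.03616600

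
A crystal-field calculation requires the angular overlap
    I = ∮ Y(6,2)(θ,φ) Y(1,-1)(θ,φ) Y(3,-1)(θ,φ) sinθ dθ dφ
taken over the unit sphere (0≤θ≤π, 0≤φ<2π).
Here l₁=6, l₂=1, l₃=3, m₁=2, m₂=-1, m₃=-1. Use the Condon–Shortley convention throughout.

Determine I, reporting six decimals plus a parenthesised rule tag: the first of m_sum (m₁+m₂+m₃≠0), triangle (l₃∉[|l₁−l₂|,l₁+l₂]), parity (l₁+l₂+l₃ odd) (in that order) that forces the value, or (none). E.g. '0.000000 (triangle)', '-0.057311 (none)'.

triangle: need 5≤l₃≤7, have 3; I=0

0.000000 (triangle)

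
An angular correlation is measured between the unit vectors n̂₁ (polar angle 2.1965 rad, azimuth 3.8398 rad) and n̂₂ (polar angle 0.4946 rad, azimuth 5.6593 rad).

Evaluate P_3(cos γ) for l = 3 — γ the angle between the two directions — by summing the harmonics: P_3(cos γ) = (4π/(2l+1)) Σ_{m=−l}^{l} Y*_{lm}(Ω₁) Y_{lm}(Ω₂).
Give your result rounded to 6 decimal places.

Term-by-term m-sum for l=3 (normalisation 4π/7 = 1.795196):
  m=-3: Y*=+0.111135-0.192391i  Y=-0.013224+0.042620i  product +0.006730+0.007281i
  m=-2: Y*=-0.068227-0.387275i  Y=+0.064338+0.192195i  product +0.070043-0.038029i
  m=-1: Y*=-0.143476-0.120409i  Y=+0.357759+0.257512i  product -0.020323-0.080024i
  m=+0: Y*=+0.280839-0.000000i  Y=+0.286871+0.000000i  product +0.080564+0.000000i
  m=+1: Y*=+0.143476-0.120409i  Y=-0.357759+0.257512i  product -0.020323+0.080024i
  m=+2: Y*=-0.068227+0.387275i  Y=+0.064338-0.192195i  product +0.070043+0.038029i
  m=+3: Y*=-0.111135-0.192391i  Y=+0.013224+0.042620i  product +0.006730-0.007281i
Σ over m = +0.193465+0.000000i; ×(4π/7) → +0.347307+0.000000i. Real part: 0.347307

0.347307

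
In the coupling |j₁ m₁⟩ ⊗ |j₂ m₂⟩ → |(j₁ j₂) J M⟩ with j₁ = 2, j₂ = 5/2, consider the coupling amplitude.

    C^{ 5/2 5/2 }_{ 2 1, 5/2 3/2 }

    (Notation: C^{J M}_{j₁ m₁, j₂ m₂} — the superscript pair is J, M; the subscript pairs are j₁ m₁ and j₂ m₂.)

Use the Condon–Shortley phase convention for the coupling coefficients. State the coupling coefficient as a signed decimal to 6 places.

triangle: 2!×2!×3!/8! = 24/40320
(j±m)!: 3!×1!×4!×1!×5!×0! = 17280
prefactor² = (2J+1)×Δ×N² = 432/7
  k=1: −1/(1!×1!×0!×3!×2!×0!) = -1/12
Σ = -1/12  ⇒  CG² = 432/7×(-1/12)² = 3/7
CG = −√(3/7) = -0.654654

-0.654654  (= −√(3/7))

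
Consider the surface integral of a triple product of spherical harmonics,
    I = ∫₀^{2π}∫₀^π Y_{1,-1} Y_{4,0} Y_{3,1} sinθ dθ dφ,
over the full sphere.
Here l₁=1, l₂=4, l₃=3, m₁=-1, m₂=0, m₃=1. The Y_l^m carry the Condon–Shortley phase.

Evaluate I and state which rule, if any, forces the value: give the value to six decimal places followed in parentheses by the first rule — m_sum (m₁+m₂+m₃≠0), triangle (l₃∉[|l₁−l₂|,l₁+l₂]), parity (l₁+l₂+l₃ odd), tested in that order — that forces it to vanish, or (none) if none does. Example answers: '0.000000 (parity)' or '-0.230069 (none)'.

0.150786 (none)

Rules hold: Σm=0, L=8 even, 3≤3≤5.
N = 3·9·7 = 189
Δ = 2!·0!·6!/9! = 1/252
Racah Σ t=1..1: t=1:−1/36 = -1/36
⇒ 3j(1 4 3; 0 0 0)² = 4/63, sgn +1
Racah Σ t=2..2: t=2:+1/96 = 1/96
⇒ 3j(1 4 3; -1 0 1)² = 1/42, sgn +1
4πI² = N·(3j₀)²·(3jₘ)² = 2/7
I = +1·√(0.285714/4π) = 0.15078601
No selection rule forces the value: the integral is nonzero (none).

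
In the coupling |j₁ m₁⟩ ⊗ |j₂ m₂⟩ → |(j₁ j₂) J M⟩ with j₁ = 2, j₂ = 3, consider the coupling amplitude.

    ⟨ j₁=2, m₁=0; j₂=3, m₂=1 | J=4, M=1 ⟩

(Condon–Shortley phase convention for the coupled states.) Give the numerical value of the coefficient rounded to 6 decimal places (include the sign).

-0.327327

√[9·1!3!5!/10! · 2!2!4!2!5!3!] = √(1728/7)
  +(−1)^0/∏(0,1,2,4,1,1)! = 1/48  (running 1/48)
  +(−1)^1/∏(1,0,1,3,2,2)! = -1/24  (running -1/48)
⟨..|..⟩ = √(1728/7)·(-1/48) = -0.327327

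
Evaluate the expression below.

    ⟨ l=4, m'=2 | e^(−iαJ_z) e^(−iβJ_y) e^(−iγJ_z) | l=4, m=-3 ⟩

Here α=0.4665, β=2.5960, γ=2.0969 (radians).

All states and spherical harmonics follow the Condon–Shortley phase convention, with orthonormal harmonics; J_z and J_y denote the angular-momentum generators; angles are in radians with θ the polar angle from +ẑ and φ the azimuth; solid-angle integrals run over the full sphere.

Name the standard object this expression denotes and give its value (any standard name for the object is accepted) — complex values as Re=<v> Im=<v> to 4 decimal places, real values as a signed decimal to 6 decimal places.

This is a Wigner D-matrix element — the rotation-matrix element ⟨l m'| R(α,β,γ) |l m⟩ in the angular-momentum basis.
Split into d^4_{2,-3}(β=2.5960) × two z-phases.
Half-angle: c=0.269425, s=0.963021. N=√(720·2·1·5040)=2693.993318
The bounds max(0,m−m')=0 and min(l+m,l−m')=1 give 2 terms
  k=0: (−1)^5·2693.9933/(240)·0.2694^3·0.9630^5 = -0.181836
  k=1: (−1)^6·2693.9933/(720)·0.2694^1·0.9630^7 = +0.774379
d^4_{2,-3}(2.5960) = -0.181836 +0.774379 = +0.592543
D = (+0.595426-0.803410i)·(+0.592543)·(+0.999972+0.007515i) = +0.356383-0.473390i

Wigner D-matrix element, Re=0.3564 Im=-0.4734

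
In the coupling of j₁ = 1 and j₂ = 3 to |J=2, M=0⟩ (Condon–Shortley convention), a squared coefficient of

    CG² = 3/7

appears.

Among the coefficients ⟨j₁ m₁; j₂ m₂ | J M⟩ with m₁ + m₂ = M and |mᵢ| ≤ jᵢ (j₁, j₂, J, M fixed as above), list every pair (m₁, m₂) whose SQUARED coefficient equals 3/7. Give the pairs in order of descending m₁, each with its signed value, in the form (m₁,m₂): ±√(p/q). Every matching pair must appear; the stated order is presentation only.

Admissible pairs with m₁+m₂ = M = 0: (-1,1), (0,0), (1,-1)
  (m₁,m₂)=(1,-1): CG² = 2/7, CG = +√(2/7)
  (m₁,m₂)=(0,0): CG² = 3/7, CG = −√(3/7)   ← matches the target
  (m₁,m₂)=(-1,1): CG² = 2/7, CG = +√(2/7)
Pairs with CG² = 3/7: (0,0): −√(3/7)

(0,0): −√(3/7)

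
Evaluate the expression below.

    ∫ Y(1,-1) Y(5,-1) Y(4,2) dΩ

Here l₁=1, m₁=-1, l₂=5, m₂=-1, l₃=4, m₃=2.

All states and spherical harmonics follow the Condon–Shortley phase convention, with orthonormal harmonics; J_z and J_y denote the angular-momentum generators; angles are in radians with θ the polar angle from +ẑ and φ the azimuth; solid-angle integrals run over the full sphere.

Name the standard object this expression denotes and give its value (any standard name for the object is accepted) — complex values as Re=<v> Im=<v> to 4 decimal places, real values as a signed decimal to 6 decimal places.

Gaunt coefficient, -0.120286

This is a Gaunt coefficient — the integral of a triple product of spherical harmonics over the sphere.
Rules hold: Σm=0, L=10 even, 4≤4≤6.
N = 3·11·9 = 297
Δ = 2!·0!·8!/11! = 1/495
Racah Σ t=1..1: t=1:−1/576 = -1/576
⇒ 3j(1 5 4; 0 0 0)² = 5/99, sgn -1
Racah Σ t=2..2: t=2:+1/2880 = 1/2880
⇒ 3j(1 5 4; -1 -1 2)² = 2/165, sgn +1
4πI² = N·(3j₀)²·(3jₘ)² = 2/11
I = -1·√(0.181818/4π) = -0.12028562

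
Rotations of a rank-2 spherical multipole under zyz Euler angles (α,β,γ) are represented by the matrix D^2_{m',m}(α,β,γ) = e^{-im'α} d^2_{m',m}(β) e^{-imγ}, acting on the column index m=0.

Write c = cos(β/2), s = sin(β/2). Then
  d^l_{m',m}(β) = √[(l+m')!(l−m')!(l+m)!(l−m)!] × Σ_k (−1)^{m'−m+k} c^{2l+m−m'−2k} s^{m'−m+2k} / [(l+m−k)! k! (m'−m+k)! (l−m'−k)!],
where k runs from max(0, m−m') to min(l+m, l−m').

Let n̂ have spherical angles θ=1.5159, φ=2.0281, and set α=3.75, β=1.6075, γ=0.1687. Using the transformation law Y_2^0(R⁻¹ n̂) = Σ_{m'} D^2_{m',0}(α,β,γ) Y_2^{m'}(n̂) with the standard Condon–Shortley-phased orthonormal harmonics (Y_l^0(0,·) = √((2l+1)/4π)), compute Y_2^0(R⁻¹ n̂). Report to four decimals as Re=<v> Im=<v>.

Re=-0.2935 Im=0.0000

Need the full column D^2_{m',0} for m'=−2..2 at α=3.7500, β=1.6075, γ=0.1687.
cos(β/2)=0.694012, sin(β/2)=0.719964
d^2_{-2,0}: single k=2 term ⇒ +0.611548;  D = +0.211984+0.573632i
d^2_{-1,0}: k∈[1..2] ⇒ +0.589504 -0.634416 = -0.044912;  D = +0.036853+0.025670i
d^2_{0,0}: k∈[0..2] ⇒ +0.231989 -0.998653 +0.268684 = -0.497980;  D = -0.497980+0.000000i
d^2_{1,0}: k∈[0..1] ⇒ -0.589504 +0.634416 = +0.044912;  D = -0.036853+0.025670i
d^2_{2,0}: single k=0 term ⇒ +0.611548;  D = +0.211984-0.573632i
Y_2^{m'}(θ=1.5159,φ=2.0281) and Σ D·Y over m':
  (+0.2120+0.5736i)·(-0.2350+0.3051i)  (+0.0369+0.0257i)·(-0.0187-0.0380i)  (-0.4980+0.0000i)·(-0.3125+0.0000i)  (-0.0369+0.0257i)·(+0.0187-0.0380i)  (+0.2120-0.5736i)·(-0.2350-0.3051i)
Y_2^0(R⁻¹ n̂) = -0.293469+0.000000i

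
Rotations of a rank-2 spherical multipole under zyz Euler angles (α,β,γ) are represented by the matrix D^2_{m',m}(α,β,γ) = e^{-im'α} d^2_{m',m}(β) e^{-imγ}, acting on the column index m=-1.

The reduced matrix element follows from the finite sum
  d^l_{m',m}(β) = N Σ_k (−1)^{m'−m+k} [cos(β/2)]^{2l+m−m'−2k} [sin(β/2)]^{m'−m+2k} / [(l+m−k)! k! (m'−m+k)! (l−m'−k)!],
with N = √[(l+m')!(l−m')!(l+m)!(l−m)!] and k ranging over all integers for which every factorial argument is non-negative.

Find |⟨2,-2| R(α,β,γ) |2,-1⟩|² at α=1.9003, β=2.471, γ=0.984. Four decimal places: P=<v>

P=0.0045

D^2_{-2,-1}(1.9003,2.4710,0.9840) = e^{-i·-2·1.9003}·d^2_{-2,-1}(2.4710)·e^{-i·-1·0.9840}. Compute d first:
With c≡cos(β/2)=0.329049 and s≡sin(β/2)=0.944313, N=[1·24·1·6]^{1/2}=12.000000
k∈{1} keeps every argument non-negative
  k=1: (−1)^0·12.0000/(6)·0.3290^3·0.9443^1 = +0.067286
d^2_{-2,-1}(2.4710) = +0.067286
|D^2_{-2,-1}|² = |d^2_{-2,-1}(β)|² = (+0.067286)² = 0.004527 (the z-rotation phases have unit modulus)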